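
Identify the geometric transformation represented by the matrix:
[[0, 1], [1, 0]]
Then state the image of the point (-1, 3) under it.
reflection across the line y = x; image of (-1, 3) is (3, -1)

This is a symmetric orthogonal matrix with determinant -1, which characterizes a reflection in ℝ².
The matrix [[0, 1], [1, 0]] represents: reflection across the line y = x.
Applying it to (-1, 3): [0·-1 + 1·3, 1·-1 + 0·3] = (3, -1).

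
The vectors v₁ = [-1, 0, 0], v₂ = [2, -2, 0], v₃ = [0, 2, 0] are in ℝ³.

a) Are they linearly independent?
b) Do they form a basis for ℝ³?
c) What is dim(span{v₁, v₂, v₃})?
Not independent, not a basis, dim(span) = 2

Check whether v₃ can be written as a linear combination of v₁ and v₂.
v₃ = (-2)·v₁ + (-1)·v₂ = [0, 2, 0], so the three vectors are linearly dependent.
Thus they do not form a basis for ℝ³, and dim(span{v₁, v₂, v₃}) = 2 (spanned by v₁ and v₂).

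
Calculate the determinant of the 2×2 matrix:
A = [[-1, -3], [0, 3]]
-3

For A = [[a, b], [c, d]], det(A) = a*d - b*c.
det(A) = (-1)*(3) - (-3)*(0) = -3 - 0 = -3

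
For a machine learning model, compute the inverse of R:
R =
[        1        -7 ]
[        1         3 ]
det(R) = 10
R⁻¹ =
[     3/10      7/10 ]
[    -1/10      1/10 ]

For a 2×2 matrix R = [[a, b], [c, d]] with det(R) ≠ 0, R⁻¹ = (1/det(R)) * [[d, -b], [-c, a]].
det(R) = (1)*(3) - (-7)*(1) = 3 + 7 = 10.
R⁻¹ = (1/10) * [[3, 7], [-1, 1]].
Dividing each entry by 10 and reducing:
R⁻¹ =
[     3/10      7/10 ]
[    -1/10      1/10 ]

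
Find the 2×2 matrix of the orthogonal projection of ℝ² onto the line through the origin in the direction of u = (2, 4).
[[1/5, 2/5], [2/5, 4/5]]

The orthogonal projection onto the line spanned by a nonzero vector u = (a, b) has matrix P = (u uᵀ) / (uᵀ u) = (1/(a² + b²)) · [[a², ab], [ab, b²]].
Here u = (2, 4), so a² + b² = 4 + 16 = 20.
P = (1/20) · [[4, 8], [8, 16]] = [[1/5, 2/5], [2/5, 4/5]].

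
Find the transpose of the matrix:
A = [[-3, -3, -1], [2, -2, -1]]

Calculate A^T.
[[-3, 2], [-3, -2], [-1, -1]]

The transpose sends entry (i,j) to (j,i); rows become columns.
Row 0 of A: [-3, -3, -1] -> column 0 of A^T.
Row 1 of A: [2, -2, -1] -> column 1 of A^T.
A^T = [[-3, 2], [-3, -2], [-1, -1]]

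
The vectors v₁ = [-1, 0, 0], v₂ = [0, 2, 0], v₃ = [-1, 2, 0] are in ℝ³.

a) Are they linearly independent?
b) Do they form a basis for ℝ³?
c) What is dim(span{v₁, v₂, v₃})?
Not independent, not a basis, dim(span) = 2

Check whether v₃ can be written as a linear combination of v₁ and v₂.
v₃ = (1)·v₁ + (1)·v₂ = [-1, 2, 0], so the three vectors are linearly dependent.
Thus they do not form a basis for ℝ³, and dim(span{v₁, v₂, v₃}) = 2 (spanned by v₁ and v₂).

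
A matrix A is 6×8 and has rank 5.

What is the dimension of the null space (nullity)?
3

The rank-nullity theorem for an m×n matrix states:
rank(A) + nullity(A) = n (the number of columns).
Here n = 8 and rank(A) = 5, so nullity(A) = 8 - 5 = 3.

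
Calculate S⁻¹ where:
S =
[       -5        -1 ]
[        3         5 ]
det(S) = -22
S⁻¹ =
[    -5/22     -1/22 ]
[     3/22      5/22 ]

For a 2×2 matrix S = [[a, b], [c, d]] with det(S) ≠ 0, S⁻¹ = (1/det(S)) * [[d, -b], [-c, a]].
det(S) = (-5)*(5) - (-1)*(3) = -25 + 3 = -22.
S⁻¹ = (1/-22) * [[5, 1], [-3, -5]].
Dividing each entry by -22 and reducing:
S⁻¹ =
[    -5/22     -1/22 ]
[     3/22      5/22 ]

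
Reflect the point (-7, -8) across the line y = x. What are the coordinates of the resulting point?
(-8, -7)

Reflection across line y = x: (-7, -8) → (-8, -7)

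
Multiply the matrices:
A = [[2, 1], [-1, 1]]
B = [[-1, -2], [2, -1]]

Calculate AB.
[[0, -5], [3, 1]]

Each entry (i,j) of AB = sum over k of A[i][k]*B[k][j].
(AB)[0][0] = (2)*(-1) + (1)*(2) = 0
(AB)[0][1] = (2)*(-2) + (1)*(-1) = -5
(AB)[1][0] = (-1)*(-1) + (1)*(2) = 3
(AB)[1][1] = (-1)*(-2) + (1)*(-1) = 1
AB = [[0, -5], [3, 1]]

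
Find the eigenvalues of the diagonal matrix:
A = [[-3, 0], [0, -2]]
λ₁ = -3, λ₂ = -2

The characteristic polynomial of A is det(A - λI) = (-3 - λ)(-2 - λ) = 0.
The roots are λ = -3 and λ = -2, so the eigenvalues are the diagonal entries.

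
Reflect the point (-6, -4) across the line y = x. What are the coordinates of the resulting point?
(-4, -6)

Reflection across line y = x: (-6, -4) → (-4, -6)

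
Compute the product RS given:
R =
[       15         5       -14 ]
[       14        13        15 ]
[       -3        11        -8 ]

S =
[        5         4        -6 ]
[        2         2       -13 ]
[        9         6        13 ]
RS =
[      -41       -14      -337 ]
[      231       172       -58 ]
[      -65       -38      -229 ]

Matrix multiplication: (RS)[i][j] = sum over k of R[i][k] * S[k][j].
  (RS)[0][0] = (15)*(5) + (5)*(2) + (-14)*(9) = -41
  (RS)[0][1] = (15)*(4) + (5)*(2) + (-14)*(6) = -14
  (RS)[0][2] = (15)*(-6) + (5)*(-13) + (-14)*(13) = -337
  (RS)[1][0] = (14)*(5) + (13)*(2) + (15)*(9) = 231
  (RS)[1][1] = (14)*(4) + (13)*(2) + (15)*(6) = 172
  (RS)[1][2] = (14)*(-6) + (13)*(-13) + (15)*(13) = -58
  (RS)[2][0] = (-3)*(5) + (11)*(2) + (-8)*(9) = -65
  (RS)[2][1] = (-3)*(4) + (11)*(2) + (-8)*(6) = -38
  (RS)[2][2] = (-3)*(-6) + (11)*(-13) + (-8)*(13) = -229
RS =
[      -41       -14      -337 ]
[      231       172       -58 ]
[      -65       -38      -229 ]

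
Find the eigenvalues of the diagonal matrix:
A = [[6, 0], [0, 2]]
λ₁ = 6, λ₂ = 2

The characteristic polynomial of A is det(A - λI) = (6 - λ)(2 - λ) = 0.
The roots are λ = 6 and λ = 2, so the eigenvalues are the diagonal entries.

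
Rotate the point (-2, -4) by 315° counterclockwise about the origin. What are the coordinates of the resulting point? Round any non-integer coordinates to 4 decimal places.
(-4.2426, -1.4142)

Rotation matrix R(θ) = [[cos θ, -sin θ], [sin θ, cos θ]]; for θ = 315°:
R = [[√2/2, √2/2], [-√2/2, √2/2]]
Result: R × [-2, -4]ᵀ = [√2/2·-2 + (√2/2)·-4, -√2/2·-2 + (√2/2)·-4]ᵀ = (-4.2426, -1.4142)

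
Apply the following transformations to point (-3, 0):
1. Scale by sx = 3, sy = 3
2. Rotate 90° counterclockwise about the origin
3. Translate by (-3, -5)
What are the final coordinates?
(-3, -14)

Step 1: Scale → (-9, 0)
Step 2: Rotate 90° → (0, -9)
Step 3: Translate → (-3, -14)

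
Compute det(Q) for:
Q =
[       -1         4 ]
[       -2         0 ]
det(Q) = 8

For a 2×2 matrix [[a, b], [c, d]], det = a*d - b*c.
det(Q) = (-1)*(0) - (4)*(-2) = 0 + 8 = 8.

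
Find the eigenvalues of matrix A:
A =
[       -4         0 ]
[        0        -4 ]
λ = -4, -4

Solve det(A - λI) = 0. For a 2×2 matrix the characteristic equation is λ² - (trace)λ + det = 0.
trace(A) = a + d = -4 - 4 = -8.
det(A) = a*d - b*c = (-4)*(-4) - (0)*(0) = 16 - 0 = 16.
Characteristic equation: λ² - (-8)λ + (16) = 0.
Discriminant = (-8)² - 4*(16) = 64 - 64 = 0.
λ = (-8 ± √0) / 2 = (-8 ± 0) / 2 = -4, -4.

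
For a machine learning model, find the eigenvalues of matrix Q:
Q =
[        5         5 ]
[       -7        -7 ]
λ = -2, 0

Solve det(Q - λI) = 0. For a 2×2 matrix the characteristic equation is λ² - (trace)λ + det = 0.
trace(Q) = a + d = 5 - 7 = -2.
det(Q) = a*d - b*c = (5)*(-7) - (5)*(-7) = -35 + 35 = 0.
Characteristic equation: λ² - (-2)λ + (0) = 0.
Discriminant = (-2)² - 4*(0) = 4 - 0 = 4.
λ = (-2 ± √4) / 2 = (-2 ± 2) / 2 = -2, 0.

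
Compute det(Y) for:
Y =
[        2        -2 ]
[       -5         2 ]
det(Y) = -6

For a 2×2 matrix [[a, b], [c, d]], det = a*d - b*c.
det(Y) = (2)*(2) - (-2)*(-5) = 4 - 10 = -6.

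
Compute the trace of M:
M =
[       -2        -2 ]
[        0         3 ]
tr(M) = -2 + 3 = 1

The trace of a square matrix is the sum of its diagonal entries.
Diagonal entries of M: M[0][0] = -2, M[1][1] = 3.
tr(M) = -2 + 3 = 1.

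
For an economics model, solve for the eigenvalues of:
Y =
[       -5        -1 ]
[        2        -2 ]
λ = -4, -3

Solve det(Y - λI) = 0. For a 2×2 matrix the characteristic equation is λ² - (trace)λ + det = 0.
trace(Y) = a + d = -5 - 2 = -7.
det(Y) = a*d - b*c = (-5)*(-2) - (-1)*(2) = 10 + 2 = 12.
Characteristic equation: λ² - (-7)λ + (12) = 0.
Discriminant = (-7)² - 4*(12) = 49 - 48 = 1.
λ = (-7 ± √1) / 2 = (-7 ± 1) / 2 = -4, -3.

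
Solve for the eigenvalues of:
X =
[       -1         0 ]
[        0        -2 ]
λ = -2, -1

Solve det(X - λI) = 0. For a 2×2 matrix the characteristic equation is λ² - (trace)λ + det = 0.
trace(X) = a + d = -1 - 2 = -3.
det(X) = a*d - b*c = (-1)*(-2) - (0)*(0) = 2 - 0 = 2.
Characteristic equation: λ² - (-3)λ + (2) = 0.
Discriminant = (-3)² - 4*(2) = 9 - 8 = 1.
λ = (-3 ± √1) / 2 = (-3 ± 1) / 2 = -2, -1.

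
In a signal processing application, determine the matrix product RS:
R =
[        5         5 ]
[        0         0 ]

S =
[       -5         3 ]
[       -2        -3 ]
RS =
[      -35         0 ]
[        0         0 ]

Matrix multiplication: (RS)[i][j] = sum over k of R[i][k] * S[k][j].
  (RS)[0][0] = (5)*(-5) + (5)*(-2) = -35
  (RS)[0][1] = (5)*(3) + (5)*(-3) = 0
  (RS)[1][0] = (0)*(-5) + (0)*(-2) = 0
  (RS)[1][1] = (0)*(3) + (0)*(-3) = 0
RS =
[      -35         0 ]
[        0         0 ]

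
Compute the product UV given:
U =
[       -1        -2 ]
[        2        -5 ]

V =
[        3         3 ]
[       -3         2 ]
UV =
[        3        -7 ]
[       21        -4 ]

Matrix multiplication: (UV)[i][j] = sum over k of U[i][k] * V[k][j].
  (UV)[0][0] = (-1)*(3) + (-2)*(-3) = 3
  (UV)[0][1] = (-1)*(3) + (-2)*(2) = -7
  (UV)[1][0] = (2)*(3) + (-5)*(-3) = 21
  (UV)[1][1] = (2)*(3) + (-5)*(2) = -4
UV =
[        3        -7 ]
[       21        -4 ]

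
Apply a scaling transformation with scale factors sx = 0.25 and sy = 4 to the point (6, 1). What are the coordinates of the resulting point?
(1.5, 4)

Scaling matrix:
[[0.25, 0], [0, 4]]
Result: (6 × 0.25, 1 × 4) = (1.5, 4)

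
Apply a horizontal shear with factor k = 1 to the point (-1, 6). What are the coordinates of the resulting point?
(5, 6)

Shear matrix for horizontal shear with factor k = 1:
[[1, 1], [0, 1]]
Result: (-1, 6) → (5, 6)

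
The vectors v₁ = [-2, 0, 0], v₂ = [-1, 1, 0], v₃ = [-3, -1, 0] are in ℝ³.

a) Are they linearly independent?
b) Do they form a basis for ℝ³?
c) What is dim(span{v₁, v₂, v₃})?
Not independent, not a basis, dim(span) = 2

Check whether v₃ can be written as a linear combination of v₁ and v₂.
v₃ = (2)·v₁ + (-1)·v₂ = [-3, -1, 0], so the three vectors are linearly dependent.
Thus they do not form a basis for ℝ³, and dim(span{v₁, v₂, v₃}) = 2 (spanned by v₁ and v₂).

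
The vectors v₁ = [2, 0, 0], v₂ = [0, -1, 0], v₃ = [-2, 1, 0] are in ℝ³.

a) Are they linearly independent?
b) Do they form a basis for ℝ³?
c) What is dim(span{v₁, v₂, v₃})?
Not independent, not a basis, dim(span) = 2

Check whether v₃ can be written as a linear combination of v₁ and v₂.
v₃ = (-1)·v₁ + (-1)·v₂ = [-2, 1, 0], so the three vectors are linearly dependent.
Thus they do not form a basis for ℝ³, and dim(span{v₁, v₂, v₃}) = 2 (spanned by v₁ and v₂).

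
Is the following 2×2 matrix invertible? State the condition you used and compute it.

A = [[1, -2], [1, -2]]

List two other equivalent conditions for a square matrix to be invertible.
No, not invertible; det(A) = 0 (two rows are equal, so the rows are linearly dependent). Equivalent conditions (failing for this A): rank(A) < 2; Ax = 0 has non-trivial solutions; 0 is an eigenvalue; the columns are linearly dependent.

To check invertibility, compute det(A).
In this matrix, row 0 and the last row are identical, so one row is a scalar multiple of another and the rows are linearly dependent.
A matrix with linearly dependent rows has det = 0 and is not invertible.
Equivalent failed conditions:
- rank(A) < 2.
- Ax = 0 has non-trivial solutions.
- 0 is an eigenvalue.
- The columns are linearly dependent.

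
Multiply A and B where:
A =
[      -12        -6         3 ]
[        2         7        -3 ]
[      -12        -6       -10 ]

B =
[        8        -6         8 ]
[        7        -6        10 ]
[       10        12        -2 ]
AB =
[     -108       144      -162 ]
[       35       -90        92 ]
[     -238       -12      -136 ]

Matrix multiplication: (AB)[i][j] = sum over k of A[i][k] * B[k][j].
  (AB)[0][0] = (-12)*(8) + (-6)*(7) + (3)*(10) = -108
  (AB)[0][1] = (-12)*(-6) + (-6)*(-6) + (3)*(12) = 144
  (AB)[0][2] = (-12)*(8) + (-6)*(10) + (3)*(-2) = -162
  (AB)[1][0] = (2)*(8) + (7)*(7) + (-3)*(10) = 35
  (AB)[1][1] = (2)*(-6) + (7)*(-6) + (-3)*(12) = -90
  (AB)[1][2] = (2)*(8) + (7)*(10) + (-3)*(-2) = 92
  (AB)[2][0] = (-12)*(8) + (-6)*(7) + (-10)*(10) = -238
  (AB)[2][1] = (-12)*(-6) + (-6)*(-6) + (-10)*(12) = -12
  (AB)[2][2] = (-12)*(8) + (-6)*(10) + (-10)*(-2) = -136
AB =
[     -108       144      -162 ]
[       35       -90        92 ]
[     -238       -12      -136 ]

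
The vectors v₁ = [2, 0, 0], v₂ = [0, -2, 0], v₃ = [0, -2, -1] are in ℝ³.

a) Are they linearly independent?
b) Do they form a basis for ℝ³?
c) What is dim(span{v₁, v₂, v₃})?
Yes independent, yes basis, dim = 3

Stack v₁, v₂, v₃ as rows of a 3×3 matrix.
[[2, 0, 0]; [0, -2, 0]; [0, -2, -1]] is already lower triangular with nonzero diagonal entries (2, -2, -1), so its determinant is the product of the diagonal entries, det = (2)·(-2)·(-1) = 4 ≠ 0, and the rows are linearly independent.
Three linearly independent vectors in ℝ³ form a basis for ℝ³, so dim(span{v₁,v₂,v₃}) = 3.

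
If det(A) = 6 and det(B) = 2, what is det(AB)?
12

Use the multiplicative property of determinants: det(AB) = det(A)*det(B).
det(AB) = (6)*(2) = 12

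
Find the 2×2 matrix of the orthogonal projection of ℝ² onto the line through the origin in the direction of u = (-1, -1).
[[1/2, 1/2], [1/2, 1/2]]

The orthogonal projection onto the line spanned by a nonzero vector u = (a, b) has matrix P = (u uᵀ) / (uᵀ u) = (1/(a² + b²)) · [[a², ab], [ab, b²]].
Here u = (-1, -1), so a² + b² = 1 + 1 = 2.
P = (1/2) · [[1, 1], [1, 1]] = [[1/2, 1/2], [1/2, 1/2]].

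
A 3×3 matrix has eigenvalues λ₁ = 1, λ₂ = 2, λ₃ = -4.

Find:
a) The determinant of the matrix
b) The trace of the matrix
det = -8, trace = -1

Two standard eigenvalue identities:
- det(A) equals the product of the eigenvalues (counted with multiplicity).
- trace(A) equals the sum of the eigenvalues.
det(A) = (1)*(2)*(-4) = -8.
trace(A) = 1 + 2 - 4 = -1.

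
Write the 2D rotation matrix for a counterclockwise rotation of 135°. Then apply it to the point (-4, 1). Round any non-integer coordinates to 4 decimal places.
R = [[-√2/2, -√2/2], [√2/2, -√2/2]]; R·(-4, 1) = (2.1213, -3.5355)

Rotation matrix formula: R(θ) = [[cos θ, -sin θ], [sin θ, cos θ]]
For θ = 135°:
cos(135°) = -√2/2
sin(135°) = √2/2
R = [[-√2/2, -√2/2], [√2/2, -√2/2]]
Apply to (-4, 1): [-√2/2·-4 + (-√2/2)·1, √2/2·-4 + -√2/2·1] = (2.1213, -3.5355)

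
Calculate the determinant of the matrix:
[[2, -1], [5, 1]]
7

For a 2×2 matrix [[a, b], [c, d]], det = ad - bc
det = (2)(1) - (-1)(5) = 2 - -5 = 7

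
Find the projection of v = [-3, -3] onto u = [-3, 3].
[0, 0]

The projection of v onto u is proj_u(v) = ((v·u) / (u·u)) · u.
v·u = (-3)*(-3) + (-3)*(3) = 0.
u·u = (-3)*(-3) + (3)*(3) = 18.
coefficient = 0 / 18 = 0.
proj_u(v) = 0 · [-3, 3] = [0, 0].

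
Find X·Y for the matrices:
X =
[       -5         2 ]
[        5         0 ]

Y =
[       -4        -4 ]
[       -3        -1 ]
XY =
[       14        18 ]
[      -20       -20 ]

Matrix multiplication: (XY)[i][j] = sum over k of X[i][k] * Y[k][j].
  (XY)[0][0] = (-5)*(-4) + (2)*(-3) = 14
  (XY)[0][1] = (-5)*(-4) + (2)*(-1) = 18
  (XY)[1][0] = (5)*(-4) + (0)*(-3) = -20
  (XY)[1][1] = (5)*(-4) + (0)*(-1) = -20
XY =
[       14        18 ]
[      -20       -20 ]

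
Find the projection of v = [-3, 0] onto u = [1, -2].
[-3/5, 6/5]

The projection of v onto u is proj_u(v) = ((v·u) / (u·u)) · u.
v·u = (-3)*(1) + (0)*(-2) = -3.
u·u = (1)*(1) + (-2)*(-2) = 5.
coefficient = -3 / 5 = -3/5.
proj_u(v) = -3/5 · [1, -2] = [-3/5, 6/5].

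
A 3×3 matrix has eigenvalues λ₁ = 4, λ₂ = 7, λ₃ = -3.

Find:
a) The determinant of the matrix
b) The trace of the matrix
det = -84, trace = 8

Two standard eigenvalue identities:
- det(A) equals the product of the eigenvalues (counted with multiplicity).
- trace(A) equals the sum of the eigenvalues.
det(A) = (4)*(7)*(-3) = -84.
trace(A) = 4 + 7 - 3 = 8.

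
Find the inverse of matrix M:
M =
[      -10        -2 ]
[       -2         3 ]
det(M) = -34
M⁻¹ =
[    -3/34     -1/17 ]
[    -1/17      5/17 ]

For a 2×2 matrix M = [[a, b], [c, d]] with det(M) ≠ 0, M⁻¹ = (1/det(M)) * [[d, -b], [-c, a]].
det(M) = (-10)*(3) - (-2)*(-2) = -30 - 4 = -34.
M⁻¹ = (1/-34) * [[3, 2], [2, -10]].
Dividing each entry by -34 and reducing:
M⁻¹ =
[    -3/34     -1/17 ]
[    -1/17      5/17 ]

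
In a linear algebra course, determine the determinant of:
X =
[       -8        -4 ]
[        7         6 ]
det(X) = -20

For a 2×2 matrix [[a, b], [c, d]], det = a*d - b*c.
det(X) = (-8)*(6) - (-4)*(7) = -48 + 28 = -20.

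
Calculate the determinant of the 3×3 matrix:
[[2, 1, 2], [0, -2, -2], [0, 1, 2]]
-4

Expansion along first row:
det = 2·det([[-2,-2],[1,2]]) - 1·det([[0,-2],[0,2]]) + 2·det([[0,-2],[0,1]])
    = 2·(-2·2 - -2·1) - 1·(0·2 - -2·0) + 2·(0·1 - -2·0)
    = 2·-2 - 1·0 + 2·0
    = -4 + 0 + 0 = -4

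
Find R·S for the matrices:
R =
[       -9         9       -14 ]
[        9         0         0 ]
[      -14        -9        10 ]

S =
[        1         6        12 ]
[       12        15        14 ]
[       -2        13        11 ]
RS =
[      127      -101      -136 ]
[        9        54       108 ]
[     -142       -89      -184 ]

Matrix multiplication: (RS)[i][j] = sum over k of R[i][k] * S[k][j].
  (RS)[0][0] = (-9)*(1) + (9)*(12) + (-14)*(-2) = 127
  (RS)[0][1] = (-9)*(6) + (9)*(15) + (-14)*(13) = -101
  (RS)[0][2] = (-9)*(12) + (9)*(14) + (-14)*(11) = -136
  (RS)[1][0] = (9)*(1) + (0)*(12) + (0)*(-2) = 9
  (RS)[1][1] = (9)*(6) + (0)*(15) + (0)*(13) = 54
  (RS)[1][2] = (9)*(12) + (0)*(14) + (0)*(11) = 108
  (RS)[2][0] = (-14)*(1) + (-9)*(12) + (10)*(-2) = -142
  (RS)[2][1] = (-14)*(6) + (-9)*(15) + (10)*(13) = -89
  (RS)[2][2] = (-14)*(12) + (-9)*(14) + (10)*(11) = -184
RS =
[      127      -101      -136 ]
[        9        54       108 ]
[     -142       -89      -184 ]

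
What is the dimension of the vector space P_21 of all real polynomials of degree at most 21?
Dimension = 22

A polynomial of degree at most 21 can be written as a₀ + a₁x + a₂x² + … + a_21x^21, with 22 free coefficients a₀, …, a_21.
The set {1, x, x², …, x^21} is a basis: it spans P_21 (every such polynomial is a linear combination of these) and is linearly independent (a polynomial is zero iff all its coefficients are zero).
Therefore dim(P_21) = 21 + 1 = 22.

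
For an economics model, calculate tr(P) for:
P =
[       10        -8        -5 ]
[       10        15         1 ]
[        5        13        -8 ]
tr(P) = 10 + 15 - 8 = 17

The trace of a square matrix is the sum of its diagonal entries.
Diagonal entries of P: P[0][0] = 10, P[1][1] = 15, P[2][2] = -8.
tr(P) = 10 + 15 - 8 = 17.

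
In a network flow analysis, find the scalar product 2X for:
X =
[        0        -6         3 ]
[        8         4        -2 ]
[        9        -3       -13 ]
2X =
[        0       -12         6 ]
[       16         8        -4 ]
[       18        -6       -26 ]

Scalar multiplication is elementwise: (2X)[i][j] = 2 * X[i][j].
  (2X)[0][0] = 2 * (0) = 0
  (2X)[0][1] = 2 * (-6) = -12
  (2X)[0][2] = 2 * (3) = 6
  (2X)[1][0] = 2 * (8) = 16
  (2X)[1][1] = 2 * (4) = 8
  (2X)[1][2] = 2 * (-2) = -4
  (2X)[2][0] = 2 * (9) = 18
  (2X)[2][1] = 2 * (-3) = -6
  (2X)[2][2] = 2 * (-13) = -26
2X =
[        0       -12         6 ]
[       16         8        -4 ]
[       18        -6       -26 ]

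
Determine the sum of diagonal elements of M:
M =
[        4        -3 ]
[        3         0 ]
tr(M) = 4 + 0 = 4

The trace of a square matrix is the sum of its diagonal entries.
Diagonal entries of M: M[0][0] = 4, M[1][1] = 0.
tr(M) = 4 + 0 = 4.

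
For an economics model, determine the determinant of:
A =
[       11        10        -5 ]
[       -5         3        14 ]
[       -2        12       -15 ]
det(A) = -3103

Expand along row 0 (cofactor expansion): det(A) = a*(e*i - f*h) - b*(d*i - f*g) + c*(d*h - e*g), where the 3×3 is [[a, b, c], [d, e, f], [g, h, i]].
Minor M_00 = (3)*(-15) - (14)*(12) = -45 - 168 = -213.
Minor M_01 = (-5)*(-15) - (14)*(-2) = 75 + 28 = 103.
Minor M_02 = (-5)*(12) - (3)*(-2) = -60 + 6 = -54.
det(A) = (11)*(-213) - (10)*(103) + (-5)*(-54) = -2343 - 1030 + 270 = -3103.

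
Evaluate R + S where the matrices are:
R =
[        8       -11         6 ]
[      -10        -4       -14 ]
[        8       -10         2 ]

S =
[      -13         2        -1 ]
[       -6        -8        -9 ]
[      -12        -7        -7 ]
R + S =
[       -5        -9         5 ]
[      -16       -12       -23 ]
[       -4       -17        -5 ]

Matrix addition is elementwise: (R+S)[i][j] = R[i][j] + S[i][j].
  (R+S)[0][0] = (8) + (-13) = -5
  (R+S)[0][1] = (-11) + (2) = -9
  (R+S)[0][2] = (6) + (-1) = 5
  (R+S)[1][0] = (-10) + (-6) = -16
  (R+S)[1][1] = (-4) + (-8) = -12
  (R+S)[1][2] = (-14) + (-9) = -23
  (R+S)[2][0] = (8) + (-12) = -4
  (R+S)[2][1] = (-10) + (-7) = -17
  (R+S)[2][2] = (2) + (-7) = -5
R + S =
[       -5        -9         5 ]
[      -16       -12       -23 ]
[       -4       -17        -5 ]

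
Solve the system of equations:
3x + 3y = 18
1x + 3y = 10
x = 4, y = 2

Use elimination (row reduction):
Equation 1: 3x + 3y = 18.
Equation 2: 1x + 3y = 10.
Multiply Eq1 by 1 and Eq2 by 3: 3x + 3y = 18;  3x + 9y = 30.
Subtract: (6)y = 12, so y = 2.
Back-substitute into Eq1: 3x + 3*(2) = 18, so x = 4.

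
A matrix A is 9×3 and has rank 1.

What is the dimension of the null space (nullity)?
2

The rank-nullity theorem for an m×n matrix states:
rank(A) + nullity(A) = n (the number of columns).
Here n = 3 and rank(A) = 1, so nullity(A) = 3 - 1 = 2.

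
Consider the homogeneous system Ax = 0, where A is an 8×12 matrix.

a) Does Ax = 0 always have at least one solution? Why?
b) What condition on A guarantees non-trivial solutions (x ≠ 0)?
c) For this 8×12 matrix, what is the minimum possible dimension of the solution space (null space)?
a) Yes, x = 0 is always a solution. b) When A has linearly dependent columns (rank < n). c) Minimum nullity = 4.

a) x = 0 satisfies A·0 = 0, so the zero vector is always a solution.
b) Non-trivial solutions exist iff the columns of A are linearly dependent, equivalently rank(A) < n (the number of columns).
c) By rank-nullity, rank(A) + nullity(A) = n = 12. Since A has only 8 rows, rank(A) ≤ 8, so nullity(A) ≥ 12 - 8 = 4.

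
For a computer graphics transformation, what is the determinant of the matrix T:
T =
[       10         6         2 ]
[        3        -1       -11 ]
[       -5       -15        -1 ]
det(T) = -1392

Expand along row 0 (cofactor expansion): det(T) = a*(e*i - f*h) - b*(d*i - f*g) + c*(d*h - e*g), where the 3×3 is [[a, b, c], [d, e, f], [g, h, i]].
Minor M_00 = (-1)*(-1) - (-11)*(-15) = 1 - 165 = -164.
Minor M_01 = (3)*(-1) - (-11)*(-5) = -3 - 55 = -58.
Minor M_02 = (3)*(-15) - (-1)*(-5) = -45 - 5 = -50.
det(T) = (10)*(-164) - (6)*(-58) + (2)*(-50) = -1640 + 348 - 100 = -1392.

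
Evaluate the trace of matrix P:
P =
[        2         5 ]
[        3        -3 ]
tr(P) = 2 - 3 = -1

The trace of a square matrix is the sum of its diagonal entries.
Diagonal entries of P: P[0][0] = 2, P[1][1] = -3.
tr(P) = 2 - 3 = -1.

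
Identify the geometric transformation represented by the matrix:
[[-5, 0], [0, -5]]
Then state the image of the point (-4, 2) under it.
uniform scaling by factor -5; image of (-4, 2) is (20, -10)

This is a diagonal matrix with equal entries -5, so it scales both axes by the same factor -5.
The matrix [[-5, 0], [0, -5]] represents: uniform scaling by factor -5.
Applying it to (-4, 2): [-5·-4 + 0·2, 0·-4 + -5·2] = (20, -10).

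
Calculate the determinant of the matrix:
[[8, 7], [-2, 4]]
46

For a 2×2 matrix [[a, b], [c, d]], det = ad - bc
det = (8)(4) - (7)(-2) = 32 - -14 = 46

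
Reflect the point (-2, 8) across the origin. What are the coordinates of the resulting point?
(2, -8)

Reflection across origin: (-2, 8) → (2, -8)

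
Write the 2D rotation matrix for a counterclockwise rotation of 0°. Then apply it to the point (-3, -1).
R = [[1, 0], [0, 1]]; R·(-3, -1) = (-3, -1)

Rotation matrix formula: R(θ) = [[cos θ, -sin θ], [sin θ, cos θ]]
For θ = 0°:
cos(0°) = 1
sin(0°) = 0
R = [[1, 0], [0, 1]]
Apply to (-3, -1): [1·-3 + (0)·-1, 0·-3 + 1·-1] = (-3, -1)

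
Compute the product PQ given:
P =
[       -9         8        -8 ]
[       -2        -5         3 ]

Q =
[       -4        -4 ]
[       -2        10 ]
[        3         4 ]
PQ =
[       -4        84 ]
[       27       -30 ]

Matrix multiplication: (PQ)[i][j] = sum over k of P[i][k] * Q[k][j].
  (PQ)[0][0] = (-9)*(-4) + (8)*(-2) + (-8)*(3) = -4
  (PQ)[0][1] = (-9)*(-4) + (8)*(10) + (-8)*(4) = 84
  (PQ)[1][0] = (-2)*(-4) + (-5)*(-2) + (3)*(3) = 27
  (PQ)[1][1] = (-2)*(-4) + (-5)*(10) + (3)*(4) = -30
PQ =
[       -4        84 ]
[       27       -30 ]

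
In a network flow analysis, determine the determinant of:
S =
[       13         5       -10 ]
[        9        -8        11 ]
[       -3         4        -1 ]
det(S) = -708

Expand along row 0 (cofactor expansion): det(S) = a*(e*i - f*h) - b*(d*i - f*g) + c*(d*h - e*g), where the 3×3 is [[a, b, c], [d, e, f], [g, h, i]].
Minor M_00 = (-8)*(-1) - (11)*(4) = 8 - 44 = -36.
Minor M_01 = (9)*(-1) - (11)*(-3) = -9 + 33 = 24.
Minor M_02 = (9)*(4) - (-8)*(-3) = 36 - 24 = 12.
det(S) = (13)*(-36) - (5)*(24) + (-10)*(12) = -468 - 120 - 120 = -708.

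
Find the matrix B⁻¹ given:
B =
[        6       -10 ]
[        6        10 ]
det(B) = 120
B⁻¹ =
[     1/12      1/12 ]
[    -1/20      1/20 ]

For a 2×2 matrix B = [[a, b], [c, d]] with det(B) ≠ 0, B⁻¹ = (1/det(B)) * [[d, -b], [-c, a]].
det(B) = (6)*(10) - (-10)*(6) = 60 + 60 = 120.
B⁻¹ = (1/120) * [[10, 10], [-6, 6]].
Dividing each entry by 120 and reducing:
B⁻¹ =
[     1/12      1/12 ]
[    -1/20      1/20 ]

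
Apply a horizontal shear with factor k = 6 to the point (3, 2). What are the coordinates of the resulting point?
(15, 2)

Shear matrix for horizontal shear with factor k = 6:
[[1, 6], [0, 1]]
Result: (3, 2) → (15, 2)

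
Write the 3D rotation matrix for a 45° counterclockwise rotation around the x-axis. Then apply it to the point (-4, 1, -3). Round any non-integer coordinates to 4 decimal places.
R = [[1, 0, 0], [0, √2/2, -√2/2], [0, √2/2, √2/2]]; R·(-4, 1, -3) = (-4.0000, 2.8284, -1.4142)

Rotation matrix for 45° around x-axis:
cos(45°) = √2/2, sin(45°) = √2/2
R = [[1, 0, 0], [0, √2/2, -√2/2], [0, √2/2, √2/2]]
Apply to (-4, 1, -3): R·[-4, 1, -3]ᵀ = (-4.0000, 2.8284, -1.4142)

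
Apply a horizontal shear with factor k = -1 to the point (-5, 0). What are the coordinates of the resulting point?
(-5, 0)

Shear matrix for horizontal shear with factor k = -1:
[[1, -1], [0, 1]]
Result: (-5, 0) → (-5, 0)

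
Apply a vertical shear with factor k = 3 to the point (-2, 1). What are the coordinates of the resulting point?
(-2, -5)

Shear matrix for vertical shear with factor k = 3:
[[1, 0], [3, 1]]
Result: (-2, 1) → (-2, -5)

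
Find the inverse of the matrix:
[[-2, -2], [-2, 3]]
[[-3/10, -1/5], [-1/5, 1/5]]

For [[a,b],[c,d]], inverse = (1/det)·[[d,-b],[-c,a]]
det = -2·3 - -2·-2 = -10
Inverse = (1/-10)·[[3, 2], [2, -2]]
        = [[-3/10, -1/5], [-1/5, 1/5]]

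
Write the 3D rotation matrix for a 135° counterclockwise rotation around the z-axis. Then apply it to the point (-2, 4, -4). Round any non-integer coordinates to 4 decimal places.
R = [[-√2/2, -√2/2, 0], [√2/2, -√2/2, 0], [0, 0, 1]]; R·(-2, 4, -4) = (-1.4142, -4.2426, -4.0000)

Rotation matrix for 135° around z-axis:
cos(135°) = -√2/2, sin(135°) = √2/2
R = [[-√2/2, -√2/2, 0], [√2/2, -√2/2, 0], [0, 0, 1]]
Apply to (-2, 4, -4): R·[-2, 4, -4]ᵀ = (-1.4142, -4.2426, -4.0000)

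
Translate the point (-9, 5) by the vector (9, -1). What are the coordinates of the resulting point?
(0, 4)

Translation by (9, -1):
x' = -9 + 9 = 0
y' = 5 + -1 = 4
Homogeneous matrix: [[1, 0, 9], [0, 1, -1], [0, 0, 1]]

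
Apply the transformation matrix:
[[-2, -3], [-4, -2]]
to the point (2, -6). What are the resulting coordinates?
(14, 4)

Matrix multiplication:
[[-2, -3], [-4, -2]] × [2, -6]ᵀ
= [-2×2 + -3×-6, -4×2 + -2×-6]ᵀ
= [14.0000, 4.0000]ᵀ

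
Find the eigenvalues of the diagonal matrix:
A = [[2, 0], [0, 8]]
λ₁ = 2, λ₂ = 8

The characteristic polynomial of A is det(A - λI) = (2 - λ)(8 - λ) = 0.
The roots are λ = 2 and λ = 8, so the eigenvalues are the diagonal entries.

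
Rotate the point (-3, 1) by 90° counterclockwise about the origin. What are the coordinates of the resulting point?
(-1, -3)

Rotation matrix R(θ) = [[cos θ, -sin θ], [sin θ, cos θ]]; for θ = 90°:
R = [[0, -1], [1, 0]]
Result: R × [-3, 1]ᵀ = [0·-3 + (-1)·1, 1·-3 + (0)·1]ᵀ = (-1, -3)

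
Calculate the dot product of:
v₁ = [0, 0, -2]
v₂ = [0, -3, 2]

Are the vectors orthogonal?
-4, No

The dot product is the sum of products of corresponding components.
v₁·v₂ = (0)*(0) + (0)*(-3) + (-2)*(2) = 0 + 0 - 4 = -4.
Two vectors are orthogonal iff their dot product is 0; here the dot product is -4, so the vectors are not orthogonal.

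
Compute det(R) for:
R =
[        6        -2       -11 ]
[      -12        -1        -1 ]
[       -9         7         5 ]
det(R) = 897

Expand along row 0 (cofactor expansion): det(R) = a*(e*i - f*h) - b*(d*i - f*g) + c*(d*h - e*g), where the 3×3 is [[a, b, c], [d, e, f], [g, h, i]].
Minor M_00 = (-1)*(5) - (-1)*(7) = -5 + 7 = 2.
Minor M_01 = (-12)*(5) - (-1)*(-9) = -60 - 9 = -69.
Minor M_02 = (-12)*(7) - (-1)*(-9) = -84 - 9 = -93.
det(R) = (6)*(2) - (-2)*(-69) + (-11)*(-93) = 12 - 138 + 1023 = 897.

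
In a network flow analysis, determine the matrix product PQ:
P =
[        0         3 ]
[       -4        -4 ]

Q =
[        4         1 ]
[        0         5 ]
PQ =
[        0        15 ]
[      -16       -24 ]

Matrix multiplication: (PQ)[i][j] = sum over k of P[i][k] * Q[k][j].
  (PQ)[0][0] = (0)*(4) + (3)*(0) = 0
  (PQ)[0][1] = (0)*(1) + (3)*(5) = 15
  (PQ)[1][0] = (-4)*(4) + (-4)*(0) = -16
  (PQ)[1][1] = (-4)*(1) + (-4)*(5) = -24
PQ =
[        0        15 ]
[      -16       -24 ]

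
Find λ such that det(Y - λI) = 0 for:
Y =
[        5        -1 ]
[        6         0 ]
λ = 2, 3

Solve det(Y - λI) = 0. For a 2×2 matrix the characteristic equation is λ² - (trace)λ + det = 0.
trace(Y) = a + d = 5 + 0 = 5.
det(Y) = a*d - b*c = (5)*(0) - (-1)*(6) = 0 + 6 = 6.
Characteristic equation: λ² - (5)λ + (6) = 0.
Discriminant = (5)² - 4*(6) = 25 - 24 = 1.
λ = (5 ± √1) / 2 = (5 ± 1) / 2 = 2, 3.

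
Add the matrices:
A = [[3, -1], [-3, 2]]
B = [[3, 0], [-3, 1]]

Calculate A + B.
[[6, -1], [-6, 3]]

Add corresponding elements:
(3)+(3)=6
(-1)+(0)=-1
(-3)+(-3)=-6
(2)+(1)=3
A + B = [[6, -1], [-6, 3]]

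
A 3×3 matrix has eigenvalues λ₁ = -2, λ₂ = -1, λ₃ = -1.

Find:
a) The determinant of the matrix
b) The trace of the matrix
det = -2, trace = -4

Two standard eigenvalue identities:
- det(A) equals the product of the eigenvalues (counted with multiplicity).
- trace(A) equals the sum of the eigenvalues.
det(A) = (-2)*(-1)*(-1) = -2.
trace(A) = -2 - 1 - 1 = -4.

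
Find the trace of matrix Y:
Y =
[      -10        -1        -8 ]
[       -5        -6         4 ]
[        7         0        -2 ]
tr(Y) = -10 - 6 - 2 = -18

The trace of a square matrix is the sum of its diagonal entries.
Diagonal entries of Y: Y[0][0] = -10, Y[1][1] = -6, Y[2][2] = -2.
tr(Y) = -10 - 6 - 2 = -18.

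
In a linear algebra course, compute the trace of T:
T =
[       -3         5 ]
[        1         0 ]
tr(T) = -3 + 0 = -3

The trace of a square matrix is the sum of its diagonal entries.
Diagonal entries of T: T[0][0] = -3, T[1][1] = 0.
tr(T) = -3 + 0 = -3.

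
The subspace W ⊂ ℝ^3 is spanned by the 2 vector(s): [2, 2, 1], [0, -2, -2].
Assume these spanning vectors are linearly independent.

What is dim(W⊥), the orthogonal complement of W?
dim(W⊥) = 1

For any subspace W of ℝ^n, dim(W) + dim(W⊥) = n (the whole-space dimension).
Here the given 2 vectors are linearly independent, so dim(W) = 2.
Thus dim(W⊥) = n - dim(W) = 3 - 2 = 1.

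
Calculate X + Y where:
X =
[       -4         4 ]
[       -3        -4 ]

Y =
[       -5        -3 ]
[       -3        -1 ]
X + Y =
[       -9         1 ]
[       -6        -5 ]

Matrix addition is elementwise: (X+Y)[i][j] = X[i][j] + Y[i][j].
  (X+Y)[0][0] = (-4) + (-5) = -9
  (X+Y)[0][1] = (4) + (-3) = 1
  (X+Y)[1][0] = (-3) + (-3) = -6
  (X+Y)[1][1] = (-4) + (-1) = -5
X + Y =
[       -9         1 ]
[       -6        -5 ]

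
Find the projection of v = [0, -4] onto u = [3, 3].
[-2, -2]

The projection of v onto u is proj_u(v) = ((v·u) / (u·u)) · u.
v·u = (0)*(3) + (-4)*(3) = -12.
u·u = (3)*(3) + (3)*(3) = 18.
coefficient = -12 / 18 = -2/3.
proj_u(v) = -2/3 · [3, 3] = [-2, -2].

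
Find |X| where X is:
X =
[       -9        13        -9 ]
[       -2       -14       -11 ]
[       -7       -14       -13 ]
det(X) = 1041

Expand along row 0 (cofactor expansion): det(X) = a*(e*i - f*h) - b*(d*i - f*g) + c*(d*h - e*g), where the 3×3 is [[a, b, c], [d, e, f], [g, h, i]].
Minor M_00 = (-14)*(-13) - (-11)*(-14) = 182 - 154 = 28.
Minor M_01 = (-2)*(-13) - (-11)*(-7) = 26 - 77 = -51.
Minor M_02 = (-2)*(-14) - (-14)*(-7) = 28 - 98 = -70.
det(X) = (-9)*(28) - (13)*(-51) + (-9)*(-70) = -252 + 663 + 630 = 1041.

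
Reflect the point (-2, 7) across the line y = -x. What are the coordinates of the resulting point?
(-7, 2)

Reflection across line y = -x: (-2, 7) → (-7, 2)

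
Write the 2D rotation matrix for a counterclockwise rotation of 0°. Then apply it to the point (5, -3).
R = [[1, 0], [0, 1]]; R·(5, -3) = (5, -3)

Rotation matrix formula: R(θ) = [[cos θ, -sin θ], [sin θ, cos θ]]
For θ = 0°:
cos(0°) = 1
sin(0°) = 0
R = [[1, 0], [0, 1]]
Apply to (5, -3): [1·5 + (0)·-3, 0·5 + 1·-3] = (5, -3)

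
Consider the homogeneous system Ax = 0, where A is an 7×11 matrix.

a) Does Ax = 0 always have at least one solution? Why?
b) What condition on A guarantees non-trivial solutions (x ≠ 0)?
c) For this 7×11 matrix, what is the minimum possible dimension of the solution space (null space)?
a) Yes, x = 0 is always a solution. b) When A has linearly dependent columns (rank < n). c) Minimum nullity = 4.

a) x = 0 satisfies A·0 = 0, so the zero vector is always a solution.
b) Non-trivial solutions exist iff the columns of A are linearly dependent, equivalently rank(A) < n (the number of columns).
c) By rank-nullity, rank(A) + nullity(A) = n = 11. Since A has only 7 rows, rank(A) ≤ 7, so nullity(A) ≥ 11 - 7 = 4.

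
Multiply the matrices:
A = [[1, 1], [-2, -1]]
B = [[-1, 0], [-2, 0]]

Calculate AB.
[[-3, 0], [4, 0]]

Each entry (i,j) of AB = sum over k of A[i][k]*B[k][j].
(AB)[0][0] = (1)*(-1) + (1)*(-2) = -3
(AB)[0][1] = (1)*(0) + (1)*(0) = 0
(AB)[1][0] = (-2)*(-1) + (-1)*(-2) = 4
(AB)[1][1] = (-2)*(0) + (-1)*(0) = 0
AB = [[-3, 0], [4, 0]]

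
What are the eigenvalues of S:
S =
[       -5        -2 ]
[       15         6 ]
λ = 0, 1

Solve det(S - λI) = 0. For a 2×2 matrix the characteristic equation is λ² - (trace)λ + det = 0.
trace(S) = a + d = -5 + 6 = 1.
det(S) = a*d - b*c = (-5)*(6) - (-2)*(15) = -30 + 30 = 0.
Characteristic equation: λ² - (1)λ + (0) = 0.
Discriminant = (1)² - 4*(0) = 1 - 0 = 1.
λ = (1 ± √1) / 2 = (1 ± 1) / 2 = 0, 1.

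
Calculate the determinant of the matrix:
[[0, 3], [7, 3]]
-21

For a 2×2 matrix [[a, b], [c, d]], det = ad - bc
det = (0)(3) - (3)(7) = 0 - 21 = -21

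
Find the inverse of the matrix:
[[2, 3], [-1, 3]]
[[1/3, -1/3], [1/9, 2/9]]

For [[a,b],[c,d]], inverse = (1/det)·[[d,-b],[-c,a]]
det = 2·3 - 3·-1 = 9
Inverse = (1/9)·[[3, -3], [1, 2]]
        = [[1/3, -1/3], [1/9, 2/9]]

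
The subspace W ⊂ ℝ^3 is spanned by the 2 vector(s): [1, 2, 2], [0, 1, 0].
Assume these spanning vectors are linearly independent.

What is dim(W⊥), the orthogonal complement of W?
dim(W⊥) = 1

For any subspace W of ℝ^n, dim(W) + dim(W⊥) = n (the whole-space dimension).
Here the given 2 vectors are linearly independent, so dim(W) = 2.
Thus dim(W⊥) = n - dim(W) = 3 - 2 = 1.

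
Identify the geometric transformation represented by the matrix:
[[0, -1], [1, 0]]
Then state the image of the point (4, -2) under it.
rotation by 90° counterclockwise; image of (4, -2) is (2, 4)

This matches the form [[cos θ, -sin θ], [sin θ, cos θ]] of a rotation matrix; reading off cos θ and sin θ gives the angle.
The matrix [[0, -1], [1, 0]] represents: rotation by 90° counterclockwise.
Applying it to (4, -2): [0·4 + -1·-2, 1·4 + 0·-2] = (2, 4).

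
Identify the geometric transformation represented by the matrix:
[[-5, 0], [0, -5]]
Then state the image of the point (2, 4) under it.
uniform scaling by factor -5; image of (2, 4) is (-10, -20)

This is a diagonal matrix with equal entries -5, so it scales both axes by the same factor -5.
The matrix [[-5, 0], [0, -5]] represents: uniform scaling by factor -5.
Applying it to (2, 4): [-5·2 + 0·4, 0·2 + -5·4] = (-10, -20).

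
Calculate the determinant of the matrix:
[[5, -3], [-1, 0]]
-3

For a 2×2 matrix [[a, b], [c, d]], det = ad - bc
det = (5)(0) - (-3)(-1) = 0 - 3 = -3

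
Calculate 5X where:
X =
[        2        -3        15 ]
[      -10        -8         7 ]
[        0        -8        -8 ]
5X =
[       10       -15        75 ]
[      -50       -40        35 ]
[        0       -40       -40 ]

Scalar multiplication is elementwise: (5X)[i][j] = 5 * X[i][j].
  (5X)[0][0] = 5 * (2) = 10
  (5X)[0][1] = 5 * (-3) = -15
  (5X)[0][2] = 5 * (15) = 75
  (5X)[1][0] = 5 * (-10) = -50
  (5X)[1][1] = 5 * (-8) = -40
  (5X)[1][2] = 5 * (7) = 35
  (5X)[2][0] = 5 * (0) = 0
  (5X)[2][1] = 5 * (-8) = -40
  (5X)[2][2] = 5 * (-8) = -40
5X =
[       10       -15        75 ]
[      -50       -40        35 ]
[        0       -40       -40 ]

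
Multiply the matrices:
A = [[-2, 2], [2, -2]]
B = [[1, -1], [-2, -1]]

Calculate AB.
[[-6, 0], [6, 0]]

Each entry (i,j) of AB = sum over k of A[i][k]*B[k][j].
(AB)[0][0] = (-2)*(1) + (2)*(-2) = -6
(AB)[0][1] = (-2)*(-1) + (2)*(-1) = 0
(AB)[1][0] = (2)*(1) + (-2)*(-2) = 6
(AB)[1][1] = (2)*(-1) + (-2)*(-1) = 0
AB = [[-6, 0], [6, 0]]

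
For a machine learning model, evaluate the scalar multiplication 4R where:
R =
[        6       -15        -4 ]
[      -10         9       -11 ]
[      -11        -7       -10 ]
4R =
[       24       -60       -16 ]
[      -40        36       -44 ]
[      -44       -28       -40 ]

Scalar multiplication is elementwise: (4R)[i][j] = 4 * R[i][j].
  (4R)[0][0] = 4 * (6) = 24
  (4R)[0][1] = 4 * (-15) = -60
  (4R)[0][2] = 4 * (-4) = -16
  (4R)[1][0] = 4 * (-10) = -40
  (4R)[1][1] = 4 * (9) = 36
  (4R)[1][2] = 4 * (-11) = -44
  (4R)[2][0] = 4 * (-11) = -44
  (4R)[2][1] = 4 * (-7) = -28
  (4R)[2][2] = 4 * (-10) = -40
4R =
[       24       -60       -16 ]
[      -40        36       -44 ]
[      -44       -28       -40 ]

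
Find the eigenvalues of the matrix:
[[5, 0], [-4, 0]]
λ = 0 and λ = 5

Characteristic equation: det(A - λI) = 0
λ² - (trace)λ + (det) = 0
λ² - (5)λ + (0) = 0
λ² - 5λ + 0 = 0
Solving: λ = 0, 5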